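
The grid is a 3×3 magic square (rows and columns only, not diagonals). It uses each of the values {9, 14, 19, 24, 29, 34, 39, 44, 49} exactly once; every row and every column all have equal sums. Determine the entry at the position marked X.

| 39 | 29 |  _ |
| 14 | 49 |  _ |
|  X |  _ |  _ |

34

The 9 entries sum to 261, so each line sums to 261/3 = 87.
Row 1: 39 + 29 + ? = 87, so (1,3) = 19.
Using row 2: 14 + 49 + ? → (2,3) = 87 − 63 = 24.
Column 1 must total 87; the given cells sum to 53, so (3,1) = 34.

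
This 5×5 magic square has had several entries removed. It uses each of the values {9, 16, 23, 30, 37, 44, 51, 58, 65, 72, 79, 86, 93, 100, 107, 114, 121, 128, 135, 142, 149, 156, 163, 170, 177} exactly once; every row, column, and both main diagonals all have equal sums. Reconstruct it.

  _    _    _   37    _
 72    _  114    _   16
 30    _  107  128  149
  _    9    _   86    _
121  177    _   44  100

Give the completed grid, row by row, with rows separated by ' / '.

The 25 entries sum to 2325, so each line sums to 2325/5 = 465.
The remaining cell in row 3 is (3,2) = 465 − 414 = 51.
The remaining cell in row 5 is (5,3) = 465 − 442 = 23.
Column 4 must total 465; the given cells sum to 295, so (2,4) = 170.
Anti-diagonal must total 465; the given cells sum to 407, so (1,5) = 58.
Row 2: 72 + 114 + 170 + 16 + ? = 465, so (2,2) = 93.
The remaining cell in column 2 is (1,2) = 465 − 330 = 135.
From column 5, 465 − (58 + 16 + 149 + 100) gives (4,5) = 142.
Main diagonal must total 465; the given cells sum to 386, so (1,1) = 79.
Row 1: 79 + 135 + 37 + 58 + ? = 465, so (1,3) = 156.
Column 1: 79 + 72 + 30 + 121 + ? = 465, so (4,1) = 163.
Column 3 must total 465; the given cells sum to 400, so (4,3) = 65.

79 135 156 37 58 / 72 93 114 170 16 / 30 51 107 128 149 / 163 9 65 86 142 / 121 177 23 44 100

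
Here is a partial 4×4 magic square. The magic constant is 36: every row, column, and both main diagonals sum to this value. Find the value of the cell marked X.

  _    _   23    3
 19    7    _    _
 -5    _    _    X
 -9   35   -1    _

Row 4: -9 + 35 + (-1) + ? = 36, so (4,4) = 11.
Column 1 must total 36; the given cells sum to 5, so (1,1) = 31.
Main diagonal must total 36; the given cells sum to 49, so (3,3) = -13.
The remaining cell in row 1 is (1,2) = 36 − 57 = -21.
From column 2, 36 − (-21 + 7 + 35) gives (3,2) = 15.
Column 3 needs 36; the known cells sum to 9, so (2,3) = 27.
Row 2: 19 + 7 + 27 + ? = 36, so (2,4) = -17.
From row 3, 36 − (-5 + 15 + (-13)) gives (3,4) = 39.

39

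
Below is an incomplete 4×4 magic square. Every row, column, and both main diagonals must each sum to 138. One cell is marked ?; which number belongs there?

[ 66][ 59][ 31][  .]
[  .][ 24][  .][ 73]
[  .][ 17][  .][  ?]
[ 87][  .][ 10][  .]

80

The remaining cell in row 1 is (1,4) = 138 − 156 = -18.
Using column 2: 59 + 24 + 17 + ? → (4,2) = 138 − 100 = 38.
Using anti-diagonal: -18 + 17 + 87 + ? → (2,3) = 138 − 86 = 52.
The remaining cell in row 2 is (2,1) = 138 − 149 = -11.
Row 4 must total 138; the given cells sum to 135, so (4,4) = 3.
Column 1 needs 138; the known cells sum to 142, so (3,1) = -4.
Column 3 needs 138; the known cells sum to 93, so (3,3) = 45.
From column 4, 138 − (-18 + 73 + 3) gives (3,4) = 80.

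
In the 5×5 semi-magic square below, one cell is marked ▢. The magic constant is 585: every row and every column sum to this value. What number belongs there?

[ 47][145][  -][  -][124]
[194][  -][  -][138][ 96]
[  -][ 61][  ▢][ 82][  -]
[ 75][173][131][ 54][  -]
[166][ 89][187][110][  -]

Row 4 needs 585; the known cells sum to 433, so (4,5) = 152.
Using row 5: 166 + 89 + 187 + 110 + ? → (5,5) = 585 − 552 = 33.
From column 1, 585 − (47 + 194 + 75 + 166) gives (3,1) = 103.
Using column 2: 145 + 61 + 173 + 89 + ? → (2,2) = 585 − 468 = 117.
The remaining cell in column 4 is (1,4) = 585 − 384 = 201.
From column 5, 585 − (124 + 96 + 152 + 33) gives (3,5) = 180.
Row 1 must total 585; the given cells sum to 517, so (1,3) = 68.
Row 2 must total 585; the given cells sum to 545, so (2,3) = 40.
Using row 3: 103 + 61 + 82 + 180 + ? → (3,3) = 585 − 426 = 159.

159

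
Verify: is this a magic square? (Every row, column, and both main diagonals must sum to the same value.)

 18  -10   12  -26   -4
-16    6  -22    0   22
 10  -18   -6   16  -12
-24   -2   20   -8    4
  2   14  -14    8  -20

Row 1: 18 + (-10) + 12 + (-26) + (-4) = -10.
Row 2: -16 + 6 + (-22) + 0 + 22 = -10.
Row 3: 10 + (-18) + (-6) + 16 + (-12) = -10.
Row 4: -24 + (-2) + 20 + (-8) + 4 = -10.
Row 5: 2 + 14 + (-14) + 8 + (-20) = -10.
Column 1: 18 + (-16) + 10 + (-24) + 2 = -10.
Column 2: -10 + 6 + (-18) + (-2) + 14 = -10.
Column 3: 12 + (-22) + (-6) + 20 + (-14) = -10.
Column 4: -26 + 0 + 16 + (-8) + 8 = -10.
Column 5: -4 + 22 + (-12) + 4 + (-20) = -10.
Main diagonal: 18 + 6 + (-6) + (-8) + (-20) = -10.
Anti-diagonal: -4 + 0 + (-6) + (-2) + 2 = -10.
All lines sum to -10.

Yes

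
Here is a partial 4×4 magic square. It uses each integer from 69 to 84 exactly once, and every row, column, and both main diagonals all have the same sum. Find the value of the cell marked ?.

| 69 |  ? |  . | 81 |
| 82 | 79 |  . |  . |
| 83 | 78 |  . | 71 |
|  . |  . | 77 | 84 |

76

The entries are 69 through 84, which sum to 1224, so each line sums to 1224/4 = 306.
The remaining cell in row 3 is (3,3) = 306 − 232 = 74.
The remaining cell in column 1 is (4,1) = 306 − 234 = 72.
Column 4 needs 306; the known cells sum to 236, so (2,4) = 70.
The remaining cell in anti-diagonal is (2,3) = 306 − 231 = 75.
Row 4 needs 306; the known cells sum to 233, so (4,2) = 73.
Column 2: 79 + 78 + 73 + ? = 306, so (1,2) = 76.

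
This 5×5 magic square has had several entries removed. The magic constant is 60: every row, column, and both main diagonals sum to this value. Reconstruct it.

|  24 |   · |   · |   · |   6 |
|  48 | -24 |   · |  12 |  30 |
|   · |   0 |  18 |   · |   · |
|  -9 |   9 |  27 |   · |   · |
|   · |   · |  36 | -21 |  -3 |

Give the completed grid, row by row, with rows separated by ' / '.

24 42 -15 3 6 / 48 -24 -6 12 30 / -18 0 18 21 39 / -9 9 27 45 -12 / 15 33 36 -21 -3

Using row 2: 48 + (-24) + 12 + 30 + ? → (2,3) = 60 − 66 = -6.
Column 3: -6 + 18 + 27 + 36 + ? = 60, so (1,3) = -15.
Main diagonal: 24 + (-24) + 18 + (-3) + ? = 60, so (4,4) = 45.
From anti-diagonal, 60 − (6 + 12 + 18 + 9) gives (5,1) = 15.
Using row 4: -9 + 9 + 27 + 45 + ? → (4,5) = 60 − 72 = -12.
The remaining cell in row 5 is (5,2) = 60 − 27 = 33.
Column 1 must total 60; the given cells sum to 78, so (3,1) = -18.
Column 2 needs 60; the known cells sum to 18, so (1,2) = 42.
Column 5: 6 + 30 + (-12) + (-3) + ? = 60, so (3,5) = 39.
From row 1, 60 − (24 + 42 + (-15) + 6) gives (1,4) = 3.
Row 3 must total 60; the given cells sum to 39, so (3,4) = 21.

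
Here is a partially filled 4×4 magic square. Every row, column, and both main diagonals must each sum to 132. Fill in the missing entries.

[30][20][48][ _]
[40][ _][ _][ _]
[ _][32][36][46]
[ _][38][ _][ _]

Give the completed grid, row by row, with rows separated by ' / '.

30 20 48 34 / 40 42 22 28 / 18 32 36 46 / 44 38 26 24

Row 1 needs 132; the known cells sum to 98, so (1,4) = 34.
From row 3, 132 − (32 + 36 + 46) gives (3,1) = 18.
Using column 1: 30 + 40 + 18 + ? → (4,1) = 132 − 88 = 44.
Using column 2: 20 + 32 + 38 + ? → (2,2) = 132 − 90 = 42.
Main diagonal must total 132; the given cells sum to 108, so (4,4) = 24.
Anti-diagonal needs 132; the known cells sum to 110, so (2,3) = 22.
Row 2: 40 + 42 + 22 + ? = 132, so (2,4) = 28.
Row 4 must total 132; the given cells sum to 106, so (4,3) = 26.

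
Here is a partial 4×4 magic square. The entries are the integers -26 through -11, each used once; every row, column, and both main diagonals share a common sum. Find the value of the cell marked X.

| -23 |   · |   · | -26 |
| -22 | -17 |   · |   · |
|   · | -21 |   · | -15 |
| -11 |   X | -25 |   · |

The entries are -26 through -11, which sum to -296, so each line sums to -296/4 = -74.
The remaining cell in column 1 is (3,1) = -74 − (-56) = -18.
The remaining cell in anti-diagonal is (2,3) = -74 − (-58) = -16.
Row 2 must total -74; the given cells sum to -55, so (2,4) = -19.
Row 3 needs -74; the known cells sum to -54, so (3,3) = -20.
Column 3: -16 + (-20) + (-25) + ? = -74, so (1,3) = -13.
Column 4: -26 + (-19) + (-15) + ? = -74, so (4,4) = -14.
Using row 1: -23 + (-13) + (-26) + ? → (1,2) = -74 − (-62) = -12.
Row 4 must total -74; the given cells sum to -50, so (4,2) = -24.

-24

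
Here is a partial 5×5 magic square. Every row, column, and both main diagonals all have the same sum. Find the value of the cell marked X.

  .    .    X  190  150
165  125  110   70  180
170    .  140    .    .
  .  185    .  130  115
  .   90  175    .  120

Row 2 is complete and sums to 650; that is the magic constant.
Using column 5: 150 + 180 + 115 + 120 + ? → (3,5) = 650 − 565 = 85.
From main diagonal, 650 − (125 + 140 + 130 + 120) gives (1,1) = 135.
From anti-diagonal, 650 − (150 + 70 + 140 + 185) gives (5,1) = 105.
From row 5, 650 − (105 + 90 + 175 + 120) gives (5,4) = 160.
Column 1: 135 + 165 + 170 + 105 + ? = 650, so (4,1) = 75.
Column 4: 190 + 70 + 130 + 160 + ? = 650, so (3,4) = 100.
The remaining cell in row 3 is (3,2) = 650 − 495 = 155.
Using row 4: 75 + 185 + 130 + 115 + ? → (4,3) = 650 − 505 = 145.
Using column 2: 125 + 155 + 185 + 90 + ? → (1,2) = 650 − 555 = 95.
From column 3, 650 − (110 + 140 + 145 + 175) gives (1,3) = 80.

80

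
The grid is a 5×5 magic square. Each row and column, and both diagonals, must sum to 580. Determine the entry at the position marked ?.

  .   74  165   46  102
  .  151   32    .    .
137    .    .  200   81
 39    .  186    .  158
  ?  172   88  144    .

Row 1: 74 + 165 + 46 + 102 + ? = 580, so (1,1) = 193.
Column 3: 165 + 32 + 186 + 88 + ? = 580, so (3,3) = 109.
From row 3, 580 − (137 + 109 + 200 + 81) gives (3,2) = 53.
The remaining cell in column 2 is (4,2) = 580 − 450 = 130.
The remaining cell in row 4 is (4,4) = 580 − 513 = 67.
Using column 4: 46 + 200 + 67 + 144 + ? → (2,4) = 580 − 457 = 123.
Main diagonal must total 580; the given cells sum to 520, so (5,5) = 60.
Using anti-diagonal: 102 + 123 + 109 + 130 + ? → (5,1) = 580 − 464 = 116.

116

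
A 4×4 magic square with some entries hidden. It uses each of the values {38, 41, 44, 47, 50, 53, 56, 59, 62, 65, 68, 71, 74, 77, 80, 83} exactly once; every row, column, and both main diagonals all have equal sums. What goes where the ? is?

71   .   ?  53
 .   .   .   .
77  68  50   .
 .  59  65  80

44

The 16 entries sum to 968, so each line sums to 968/4 = 242.
Row 3: 77 + 68 + 50 + ? = 242, so (3,4) = 47.
Row 4: 59 + 65 + 80 + ? = 242, so (4,1) = 38.
Column 1 must total 242; the given cells sum to 186, so (2,1) = 56.
Using column 4: 53 + 47 + 80 + ? → (2,4) = 242 − 180 = 62.
Using main diagonal: 71 + 50 + 80 + ? → (2,2) = 242 − 201 = 41.
Anti-diagonal: 53 + 68 + 38 + ? = 242, so (2,3) = 83.
Using column 2: 41 + 68 + 59 + ? → (1,2) = 242 − 168 = 74.
Using column 3: 83 + 50 + 65 + ? → (1,3) = 242 − 198 = 44.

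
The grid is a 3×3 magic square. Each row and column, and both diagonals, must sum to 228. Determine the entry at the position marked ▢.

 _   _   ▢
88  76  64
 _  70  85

The remaining cell in row 3 is (3,1) = 228 − 155 = 73.
The remaining cell in column 1 is (1,1) = 228 − 161 = 67.
Column 2: 76 + 70 + ? = 228, so (1,2) = 82.
Column 3 must total 228; the given cells sum to 149, so (1,3) = 79.

79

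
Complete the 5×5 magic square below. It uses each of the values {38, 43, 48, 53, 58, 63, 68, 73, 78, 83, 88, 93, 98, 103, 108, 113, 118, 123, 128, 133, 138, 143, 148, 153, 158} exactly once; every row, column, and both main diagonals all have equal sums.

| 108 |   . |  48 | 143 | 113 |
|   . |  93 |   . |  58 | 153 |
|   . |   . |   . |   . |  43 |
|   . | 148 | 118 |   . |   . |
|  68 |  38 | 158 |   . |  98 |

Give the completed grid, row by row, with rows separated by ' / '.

108 78 48 143 113 / 123 93 63 58 153 / 138 133 103 73 43 / 53 148 118 88 83 / 68 38 158 128 98

The 25 entries sum to 2450, so each line sums to 2450/5 = 490.
Using row 1: 108 + 48 + 143 + 113 + ? → (1,2) = 490 − 412 = 78.
Using row 5: 68 + 38 + 158 + 98 + ? → (5,4) = 490 − 362 = 128.
From column 2, 490 − (78 + 93 + 148 + 38) gives (3,2) = 133.
From column 5, 490 − (113 + 153 + 43 + 98) gives (4,5) = 83.
Anti-diagonal: 113 + 58 + 148 + 68 + ? = 490, so (3,3) = 103.
Column 3: 48 + 103 + 118 + 158 + ? = 490, so (2,3) = 63.
Main diagonal: 108 + 93 + 103 + 98 + ? = 490, so (4,4) = 88.
Using row 2: 93 + 63 + 58 + 153 + ? → (2,1) = 490 − 367 = 123.
From row 4, 490 − (148 + 118 + 88 + 83) gives (4,1) = 53.
Column 1 must total 490; the given cells sum to 352, so (3,1) = 138.
Column 4: 143 + 58 + 88 + 128 + ? = 490, so (3,4) = 73.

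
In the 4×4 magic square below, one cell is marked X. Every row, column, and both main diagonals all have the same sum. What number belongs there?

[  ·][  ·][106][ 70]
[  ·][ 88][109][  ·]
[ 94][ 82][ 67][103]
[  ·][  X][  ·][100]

97

Row 3 is complete and sums to 346; that is the magic constant.
The remaining cell in column 3 is (4,3) = 346 − 282 = 64.
Column 4 needs 346; the known cells sum to 273, so (2,4) = 73.
Main diagonal needs 346; the known cells sum to 255, so (1,1) = 91.
Anti-diagonal: 70 + 109 + 82 + ? = 346, so (4,1) = 85.
Row 1 must total 346; the given cells sum to 267, so (1,2) = 79.
From row 2, 346 − (88 + 109 + 73) gives (2,1) = 76.
Row 4: 85 + 64 + 100 + ? = 346, so (4,2) = 97.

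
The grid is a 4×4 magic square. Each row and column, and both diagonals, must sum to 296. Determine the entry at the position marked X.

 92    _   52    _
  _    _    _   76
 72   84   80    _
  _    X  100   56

96

Row 3: 72 + 84 + 80 + ? = 296, so (3,4) = 60.
Column 3: 52 + 80 + 100 + ? = 296, so (2,3) = 64.
From column 4, 296 − (76 + 60 + 56) gives (1,4) = 104.
Main diagonal needs 296; the known cells sum to 228, so (2,2) = 68.
Anti-diagonal needs 296; the known cells sum to 252, so (4,1) = 44.
Row 1 must total 296; the given cells sum to 248, so (1,2) = 48.
Using row 2: 68 + 64 + 76 + ? → (2,1) = 296 − 208 = 88.
Row 4: 44 + 100 + 56 + ? = 296, so (4,2) = 96.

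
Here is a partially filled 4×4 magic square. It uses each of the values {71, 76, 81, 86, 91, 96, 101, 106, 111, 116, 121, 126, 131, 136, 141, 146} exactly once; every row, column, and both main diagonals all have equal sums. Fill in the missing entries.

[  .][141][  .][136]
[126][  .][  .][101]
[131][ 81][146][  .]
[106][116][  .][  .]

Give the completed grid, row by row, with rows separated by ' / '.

71 141 86 136 / 126 96 111 101 / 131 81 146 76 / 106 116 91 121

The 16 entries sum to 1736, so each line sums to 1736/4 = 434.
Row 3 must total 434; the given cells sum to 358, so (3,4) = 76.
The remaining cell in column 1 is (1,1) = 434 − 363 = 71.
Using column 2: 141 + 81 + 116 + ? → (2,2) = 434 − 338 = 96.
Using column 4: 136 + 101 + 76 + ? → (4,4) = 434 − 313 = 121.
Anti-diagonal: 136 + 81 + 106 + ? = 434, so (2,3) = 111.
The remaining cell in row 1 is (1,3) = 434 − 348 = 86.
Row 4 must total 434; the given cells sum to 343, so (4,3) = 91.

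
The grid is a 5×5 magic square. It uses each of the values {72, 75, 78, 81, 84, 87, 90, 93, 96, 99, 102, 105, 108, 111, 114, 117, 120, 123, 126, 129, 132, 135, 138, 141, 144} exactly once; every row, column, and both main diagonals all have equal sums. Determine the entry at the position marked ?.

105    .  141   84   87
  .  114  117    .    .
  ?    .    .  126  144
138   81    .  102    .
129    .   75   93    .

The 25 entries sum to 2700, so each line sums to 2700/5 = 540.
Row 1 needs 540; the known cells sum to 417, so (1,2) = 123.
Column 4: 84 + 126 + 102 + 93 + ? = 540, so (2,4) = 135.
Using anti-diagonal: 87 + 135 + 81 + 129 + ? → (3,3) = 540 − 432 = 108.
Column 3: 141 + 117 + 108 + 75 + ? = 540, so (4,3) = 99.
Main diagonal needs 540; the known cells sum to 429, so (5,5) = 111.
Using row 4: 138 + 81 + 99 + 102 + ? → (4,5) = 540 − 420 = 120.
Row 5 must total 540; the given cells sum to 408, so (5,2) = 132.
Column 2 needs 540; the known cells sum to 450, so (3,2) = 90.
From column 5, 540 − (87 + 144 + 120 + 111) gives (2,5) = 78.
From row 2, 540 − (114 + 117 + 135 + 78) gives (2,1) = 96.
From row 3, 540 − (90 + 108 + 126 + 144) gives (3,1) = 72.

72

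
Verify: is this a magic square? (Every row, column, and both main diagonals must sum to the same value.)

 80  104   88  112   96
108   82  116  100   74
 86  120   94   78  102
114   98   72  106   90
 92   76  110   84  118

Yes

Row 1: 80 + 104 + 88 + 112 + 96 = 480.
Row 2: 108 + 82 + 116 + 100 + 74 = 480.
Row 3: 86 + 120 + 94 + 78 + 102 = 480.
Row 4: 114 + 98 + 72 + 106 + 90 = 480.
Row 5: 92 + 76 + 110 + 84 + 118 = 480.
Column 1: 80 + 108 + 86 + 114 + 92 = 480.
Column 2: 104 + 82 + 120 + 98 + 76 = 480.
Column 3: 88 + 116 + 94 + 72 + 110 = 480.
Column 4: 112 + 100 + 78 + 106 + 84 = 480.
Column 5: 96 + 74 + 102 + 90 + 118 = 480.
Main diagonal: 80 + 82 + 94 + 106 + 118 = 480.
Anti-diagonal: 96 + 100 + 94 + 98 + 92 = 480.
All lines sum to 480.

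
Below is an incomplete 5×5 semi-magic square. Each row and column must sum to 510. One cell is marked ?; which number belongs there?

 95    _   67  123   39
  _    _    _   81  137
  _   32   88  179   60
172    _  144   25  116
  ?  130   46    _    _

74

Row 1 needs 510; the known cells sum to 324, so (1,2) = 186.
The remaining cell in row 3 is (3,1) = 510 − 359 = 151.
Using row 4: 172 + 144 + 25 + 116 + ? → (4,2) = 510 − 457 = 53.
Column 2 needs 510; the known cells sum to 401, so (2,2) = 109.
Column 3: 67 + 88 + 144 + 46 + ? = 510, so (2,3) = 165.
From column 4, 510 − (123 + 81 + 179 + 25) gives (5,4) = 102.
Column 5: 39 + 137 + 60 + 116 + ? = 510, so (5,5) = 158.
The remaining cell in row 2 is (2,1) = 510 − 492 = 18.
From row 5, 510 − (130 + 46 + 102 + 158) gives (5,1) = 74.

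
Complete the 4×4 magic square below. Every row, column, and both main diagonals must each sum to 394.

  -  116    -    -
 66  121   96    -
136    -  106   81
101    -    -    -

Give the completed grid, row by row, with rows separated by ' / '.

91 116 61 126 / 66 121 96 111 / 136 71 106 81 / 101 86 131 76

Row 2 needs 394; the known cells sum to 283, so (2,4) = 111.
Row 3 needs 394; the known cells sum to 323, so (3,2) = 71.
From column 1, 394 − (66 + 136 + 101) gives (1,1) = 91.
Column 2 needs 394; the known cells sum to 308, so (4,2) = 86.
Main diagonal needs 394; the known cells sum to 318, so (4,4) = 76.
Anti-diagonal: 96 + 71 + 101 + ? = 394, so (1,4) = 126.
Using row 1: 91 + 116 + 126 + ? → (1,3) = 394 − 333 = 61.
Row 4 must total 394; the given cells sum to 263, so (4,3) = 131.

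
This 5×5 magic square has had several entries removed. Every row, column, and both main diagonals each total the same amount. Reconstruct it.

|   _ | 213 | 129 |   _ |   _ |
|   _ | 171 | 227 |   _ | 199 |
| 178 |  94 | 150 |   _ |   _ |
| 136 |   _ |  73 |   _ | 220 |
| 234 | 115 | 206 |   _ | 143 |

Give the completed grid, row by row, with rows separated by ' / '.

157 213 129 185 101 / 80 171 227 108 199 / 178 94 150 241 122 / 136 192 73 164 220 / 234 115 206 87 143

Column 3 is already complete: 129 + 227 + 150 + 73 + 206 = 785, so that is the magic constant.
Row 5: 234 + 115 + 206 + 143 + ? = 785, so (5,4) = 87.
Column 2 needs 785; the known cells sum to 593, so (4,2) = 192.
Row 4 needs 785; the known cells sum to 621, so (4,4) = 164.
Main diagonal needs 785; the known cells sum to 628, so (1,1) = 157.
Column 1 needs 785; the known cells sum to 705, so (2,1) = 80.
From row 2, 785 − (80 + 171 + 227 + 199) gives (2,4) = 108.
Anti-diagonal: 108 + 150 + 192 + 234 + ? = 785, so (1,5) = 101.
Using row 1: 157 + 213 + 129 + 101 + ? → (1,4) = 785 − 600 = 185.
The remaining cell in column 4 is (3,4) = 785 − 544 = 241.
Column 5 needs 785; the known cells sum to 663, so (3,5) = 122.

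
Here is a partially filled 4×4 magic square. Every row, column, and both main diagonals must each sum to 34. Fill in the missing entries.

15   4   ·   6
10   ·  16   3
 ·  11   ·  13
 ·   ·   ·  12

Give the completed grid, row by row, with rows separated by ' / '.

15 4 9 6 / 10 5 16 3 / 8 11 2 13 / 1 14 7 12

From row 1, 34 − (15 + 4 + 6) gives (1,3) = 9.
From row 2, 34 − (10 + 16 + 3) gives (2,2) = 5.
Column 2 needs 34; the known cells sum to 20, so (4,2) = 14.
Using main diagonal: 15 + 5 + 12 + ? → (3,3) = 34 − 32 = 2.
Anti-diagonal must total 34; the given cells sum to 33, so (4,1) = 1.
The remaining cell in row 3 is (3,1) = 34 − 26 = 8.
From row 4, 34 − (1 + 14 + 12) gives (4,3) = 7.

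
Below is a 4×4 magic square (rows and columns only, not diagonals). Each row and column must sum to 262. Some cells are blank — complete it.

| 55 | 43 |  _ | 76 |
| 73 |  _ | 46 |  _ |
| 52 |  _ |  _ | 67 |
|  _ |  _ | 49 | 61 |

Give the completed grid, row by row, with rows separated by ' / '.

55 43 88 76 / 73 85 46 58 / 52 64 79 67 / 82 70 49 61

Row 1 must total 262; the given cells sum to 174, so (1,3) = 88.
Column 1 must total 262; the given cells sum to 180, so (4,1) = 82.
Column 3: 88 + 46 + 49 + ? = 262, so (3,3) = 79.
From column 4, 262 − (76 + 67 + 61) gives (2,4) = 58.
From row 2, 262 − (73 + 46 + 58) gives (2,2) = 85.
From row 3, 262 − (52 + 79 + 67) gives (3,2) = 64.
Row 4 needs 262; the known cells sum to 192, so (4,2) = 70.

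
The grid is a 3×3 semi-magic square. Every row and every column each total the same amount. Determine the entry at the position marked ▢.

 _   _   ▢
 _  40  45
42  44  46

41

Row 3 is complete and sums to 132; that is the magic constant.
Row 2 must total 132; the given cells sum to 85, so (2,1) = 47.
From column 1, 132 − (47 + 42) gives (1,1) = 43.
Column 2 needs 132; the known cells sum to 84, so (1,2) = 48.
From column 3, 132 − (45 + 46) gives (1,3) = 41.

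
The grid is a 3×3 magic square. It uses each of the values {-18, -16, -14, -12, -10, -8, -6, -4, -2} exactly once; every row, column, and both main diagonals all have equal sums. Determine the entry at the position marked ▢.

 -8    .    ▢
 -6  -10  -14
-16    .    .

The 9 entries sum to -90, so each line sums to -90/3 = -30.
From main diagonal, -30 − (-8 + (-10)) gives (3,3) = -12.
From anti-diagonal, -30 − (-10 + (-16)) gives (1,3) = -4.

-4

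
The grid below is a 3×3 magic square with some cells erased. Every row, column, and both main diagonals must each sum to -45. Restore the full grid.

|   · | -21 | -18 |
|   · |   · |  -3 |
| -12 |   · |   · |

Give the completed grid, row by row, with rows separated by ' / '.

-6 -21 -18 / -27 -15 -3 / -12 -9 -24

Using row 1: -21 + (-18) + ? → (1,1) = -45 − (-39) = -6.
Column 1 needs -45; the known cells sum to -18, so (2,1) = -27.
The remaining cell in column 3 is (3,3) = -45 − (-21) = -24.
From main diagonal, -45 − (-6 + (-24)) gives (2,2) = -15.
From row 3, -45 − (-12 + (-24)) gives (3,2) = -9.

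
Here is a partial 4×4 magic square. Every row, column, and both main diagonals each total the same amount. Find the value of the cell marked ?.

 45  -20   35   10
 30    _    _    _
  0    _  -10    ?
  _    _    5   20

55

Row 1 is complete and sums to 70; that is the magic constant.
Column 1 must total 70; the given cells sum to 75, so (4,1) = -5.
From column 3, 70 − (35 + (-10) + 5) gives (2,3) = 40.
The remaining cell in main diagonal is (2,2) = 70 − 55 = 15.
The remaining cell in anti-diagonal is (3,2) = 70 − 45 = 25.
Row 2: 30 + 15 + 40 + ? = 70, so (2,4) = -15.
Using row 3: 0 + 25 + (-10) + ? → (3,4) = 70 − 15 = 55.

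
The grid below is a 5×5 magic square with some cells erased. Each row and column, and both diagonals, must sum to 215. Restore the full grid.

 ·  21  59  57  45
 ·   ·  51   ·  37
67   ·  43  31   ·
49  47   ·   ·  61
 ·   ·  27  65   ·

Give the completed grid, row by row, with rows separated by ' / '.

From row 1, 215 − (21 + 59 + 57 + 45) gives (1,1) = 33.
Using column 3: 59 + 51 + 43 + 27 + ? → (4,3) = 215 − 180 = 35.
Row 4 needs 215; the known cells sum to 192, so (4,4) = 23.
Column 4 needs 215; the known cells sum to 176, so (2,4) = 39.
Anti-diagonal must total 215; the given cells sum to 174, so (5,1) = 41.
Column 1: 33 + 67 + 49 + 41 + ? = 215, so (2,1) = 25.
From row 2, 215 − (25 + 51 + 39 + 37) gives (2,2) = 63.
Using main diagonal: 33 + 63 + 43 + 23 + ? → (5,5) = 215 − 162 = 53.
Row 5 needs 215; the known cells sum to 186, so (5,2) = 29.
Column 2 must total 215; the given cells sum to 160, so (3,2) = 55.
Column 5 must total 215; the given cells sum to 196, so (3,5) = 19.

33 21 59 57 45 / 25 63 51 39 37 / 67 55 43 31 19 / 49 47 35 23 61 / 41 29 27 65 53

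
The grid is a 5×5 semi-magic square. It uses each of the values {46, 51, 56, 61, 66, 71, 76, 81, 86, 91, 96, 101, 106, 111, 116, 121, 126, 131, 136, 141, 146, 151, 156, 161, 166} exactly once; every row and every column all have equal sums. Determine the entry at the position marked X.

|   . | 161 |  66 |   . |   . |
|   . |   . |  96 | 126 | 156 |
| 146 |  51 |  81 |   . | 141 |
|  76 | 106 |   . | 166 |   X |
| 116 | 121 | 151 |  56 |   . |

The 25 entries sum to 2650, so each line sums to 2650/5 = 530.
Row 3 must total 530; the given cells sum to 419, so (3,4) = 111.
The remaining cell in row 5 is (5,5) = 530 − 444 = 86.
From column 2, 530 − (161 + 51 + 106 + 121) gives (2,2) = 91.
The remaining cell in column 3 is (4,3) = 530 − 394 = 136.
From column 4, 530 − (126 + 111 + 166 + 56) gives (1,4) = 71.
Using row 2: 91 + 96 + 126 + 156 + ? → (2,1) = 530 − 469 = 61.
Using row 4: 76 + 106 + 136 + 166 + ? → (4,5) = 530 − 484 = 46.

46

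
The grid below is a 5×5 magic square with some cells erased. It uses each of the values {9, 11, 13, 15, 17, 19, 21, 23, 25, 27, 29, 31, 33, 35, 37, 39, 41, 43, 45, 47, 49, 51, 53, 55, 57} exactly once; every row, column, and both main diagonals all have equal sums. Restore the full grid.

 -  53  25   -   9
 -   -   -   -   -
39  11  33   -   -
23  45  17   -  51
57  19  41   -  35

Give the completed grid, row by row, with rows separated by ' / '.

31 53 25 47 9 / 15 37 49 21 43 / 39 11 33 55 27 / 23 45 17 29 51 / 57 19 41 13 35

The 25 entries sum to 825, so each line sums to 825/5 = 165.
Using row 4: 23 + 45 + 17 + 51 + ? → (4,4) = 165 − 136 = 29.
Row 5: 57 + 19 + 41 + 35 + ? = 165, so (5,4) = 13.
Using column 2: 53 + 11 + 45 + 19 + ? → (2,2) = 165 − 128 = 37.
The remaining cell in column 3 is (2,3) = 165 − 116 = 49.
Using main diagonal: 37 + 33 + 29 + 35 + ? → (1,1) = 165 − 134 = 31.
Anti-diagonal must total 165; the given cells sum to 144, so (2,4) = 21.
The remaining cell in row 1 is (1,4) = 165 − 118 = 47.
Using column 1: 31 + 39 + 23 + 57 + ? → (2,1) = 165 − 150 = 15.
Column 4 must total 165; the given cells sum to 110, so (3,4) = 55.
The remaining cell in row 2 is (2,5) = 165 − 122 = 43.
Row 3: 39 + 11 + 33 + 55 + ? = 165, so (3,5) = 27.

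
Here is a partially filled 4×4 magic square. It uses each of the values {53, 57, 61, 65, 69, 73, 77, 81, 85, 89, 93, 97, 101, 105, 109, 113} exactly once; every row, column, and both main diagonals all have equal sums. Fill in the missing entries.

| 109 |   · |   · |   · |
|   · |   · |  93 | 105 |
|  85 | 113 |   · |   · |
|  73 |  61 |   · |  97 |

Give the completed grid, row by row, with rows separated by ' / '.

The 16 entries sum to 1328, so each line sums to 1328/4 = 332.
Row 4: 73 + 61 + 97 + ? = 332, so (4,3) = 101.
The remaining cell in column 1 is (2,1) = 332 − 267 = 65.
Anti-diagonal needs 332; the known cells sum to 279, so (1,4) = 53.
From row 2, 332 − (65 + 93 + 105) gives (2,2) = 69.
Column 2 needs 332; the known cells sum to 243, so (1,2) = 89.
Column 4: 53 + 105 + 97 + ? = 332, so (3,4) = 77.
The remaining cell in main diagonal is (3,3) = 332 − 275 = 57.
From row 1, 332 − (109 + 89 + 53) gives (1,3) = 81.

109 89 81 53 / 65 69 93 105 / 85 113 57 77 / 73 61 101 97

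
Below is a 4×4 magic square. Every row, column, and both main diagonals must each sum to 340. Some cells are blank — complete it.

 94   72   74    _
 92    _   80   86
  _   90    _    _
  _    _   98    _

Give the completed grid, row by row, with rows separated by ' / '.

Row 1 needs 340; the known cells sum to 240, so (1,4) = 100.
Using row 2: 92 + 80 + 86 + ? → (2,2) = 340 − 258 = 82.
Column 2 needs 340; the known cells sum to 244, so (4,2) = 96.
Using column 3: 74 + 80 + 98 + ? → (3,3) = 340 − 252 = 88.
Using main diagonal: 94 + 82 + 88 + ? → (4,4) = 340 − 264 = 76.
From anti-diagonal, 340 − (100 + 80 + 90) gives (4,1) = 70.
The remaining cell in column 1 is (3,1) = 340 − 256 = 84.
Column 4 must total 340; the given cells sum to 262, so (3,4) = 78.

94 72 74 100 / 92 82 80 86 / 84 90 88 78 / 70 96 98 76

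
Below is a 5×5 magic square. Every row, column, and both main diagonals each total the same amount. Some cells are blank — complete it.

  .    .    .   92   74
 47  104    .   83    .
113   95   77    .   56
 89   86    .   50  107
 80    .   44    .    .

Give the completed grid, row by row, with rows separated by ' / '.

Anti-diagonal is already complete: 74 + 83 + 77 + 86 + 80 = 400, so that is the magic constant.
The remaining cell in row 3 is (3,4) = 400 − 341 = 59.
Row 4 must total 400; the given cells sum to 332, so (4,3) = 68.
Column 1 needs 400; the known cells sum to 329, so (1,1) = 71.
Column 4 must total 400; the given cells sum to 284, so (5,4) = 116.
Using main diagonal: 71 + 104 + 77 + 50 + ? → (5,5) = 400 − 302 = 98.
Using row 5: 80 + 44 + 116 + 98 + ? → (5,2) = 400 − 338 = 62.
Column 2: 104 + 95 + 86 + 62 + ? = 400, so (1,2) = 53.
The remaining cell in column 5 is (2,5) = 400 − 335 = 65.
Row 1 needs 400; the known cells sum to 290, so (1,3) = 110.
Row 2 must total 400; the given cells sum to 299, so (2,3) = 101.

71 53 110 92 74 / 47 104 101 83 65 / 113 95 77 59 56 / 89 86 68 50 107 / 80 62 44 116 98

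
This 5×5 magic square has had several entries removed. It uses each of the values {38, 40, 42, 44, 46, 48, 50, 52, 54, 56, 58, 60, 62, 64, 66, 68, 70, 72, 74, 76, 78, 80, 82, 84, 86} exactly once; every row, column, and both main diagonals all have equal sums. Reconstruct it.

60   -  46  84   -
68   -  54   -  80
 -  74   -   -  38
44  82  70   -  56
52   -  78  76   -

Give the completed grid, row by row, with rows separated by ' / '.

60 48 46 84 72 / 68 66 54 42 80 / 86 74 62 50 38 / 44 82 70 58 56 / 52 40 78 76 64

The 25 entries sum to 1550, so each line sums to 1550/5 = 310.
Row 4: 44 + 82 + 70 + 56 + ? = 310, so (4,4) = 58.
Column 1 needs 310; the known cells sum to 224, so (3,1) = 86.
Using column 3: 46 + 54 + 70 + 78 + ? → (3,3) = 310 − 248 = 62.
Row 3 must total 310; the given cells sum to 260, so (3,4) = 50.
From column 4, 310 − (84 + 50 + 58 + 76) gives (2,4) = 42.
Using anti-diagonal: 42 + 62 + 82 + 52 + ? → (1,5) = 310 − 238 = 72.
Row 1 needs 310; the known cells sum to 262, so (1,2) = 48.
Using row 2: 68 + 54 + 42 + 80 + ? → (2,2) = 310 − 244 = 66.
Column 2 needs 310; the known cells sum to 270, so (5,2) = 40.
The remaining cell in column 5 is (5,5) = 310 − 246 = 64.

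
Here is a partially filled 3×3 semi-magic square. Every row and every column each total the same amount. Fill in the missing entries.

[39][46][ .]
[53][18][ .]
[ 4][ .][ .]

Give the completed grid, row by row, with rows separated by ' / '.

39 46 11 / 53 18 25 / 4 32 60

Column 1 is already complete: 39 + 53 + 4 = 96, so that is the magic constant.
Row 1 needs 96; the known cells sum to 85, so (1,3) = 11.
The remaining cell in row 2 is (2,3) = 96 − 71 = 25.
Column 2 needs 96; the known cells sum to 64, so (3,2) = 32.
Column 3: 11 + 25 + ? = 96, so (3,3) = 60.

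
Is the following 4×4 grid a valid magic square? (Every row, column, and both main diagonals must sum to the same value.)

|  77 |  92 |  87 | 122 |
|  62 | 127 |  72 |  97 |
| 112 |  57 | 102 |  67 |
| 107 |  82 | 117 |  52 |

Row 1: 77 + 92 + 87 + 122 = 378.
Row 2: 62 + 127 + 72 + 97 = 358.
Row 3: 112 + 57 + 102 + 67 = 338.
Row 4: 107 + 82 + 117 + 52 = 358.
Column 1: 77 + 62 + 112 + 107 = 358.
Column 2: 92 + 127 + 57 + 82 = 358.
Column 3: 87 + 72 + 102 + 117 = 378.
Column 4: 122 + 97 + 67 + 52 = 338.
Main diagonal: 77 + 127 + 102 + 52 = 358.
Anti-diagonal: 122 + 72 + 57 + 107 = 358.

No — row 3 sums to 338 but row 4 sums to 358.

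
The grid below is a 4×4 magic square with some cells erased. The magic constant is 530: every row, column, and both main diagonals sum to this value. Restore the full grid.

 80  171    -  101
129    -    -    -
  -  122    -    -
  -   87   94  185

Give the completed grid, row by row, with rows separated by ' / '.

Row 1 needs 530; the known cells sum to 352, so (1,3) = 178.
Row 4 needs 530; the known cells sum to 366, so (4,1) = 164.
From column 1, 530 − (80 + 129 + 164) gives (3,1) = 157.
From column 2, 530 − (171 + 122 + 87) gives (2,2) = 150.
From main diagonal, 530 − (80 + 150 + 185) gives (3,3) = 115.
Anti-diagonal needs 530; the known cells sum to 387, so (2,3) = 143.
The remaining cell in row 2 is (2,4) = 530 − 422 = 108.
From row 3, 530 − (157 + 122 + 115) gives (3,4) = 136.

80 171 178 101 / 129 150 143 108 / 157 122 115 136 / 164 87 94 185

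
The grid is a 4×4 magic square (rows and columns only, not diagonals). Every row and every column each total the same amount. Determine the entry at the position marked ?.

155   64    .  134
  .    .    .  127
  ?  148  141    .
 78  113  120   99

Row 4 is complete and sums to 410; that is the magic constant.
Row 1: 155 + 64 + 134 + ? = 410, so (1,3) = 57.
Column 2 needs 410; the known cells sum to 325, so (2,2) = 85.
Using column 3: 57 + 141 + 120 + ? → (2,3) = 410 − 318 = 92.
Column 4: 134 + 127 + 99 + ? = 410, so (3,4) = 50.
Row 2: 85 + 92 + 127 + ? = 410, so (2,1) = 106.
Row 3 needs 410; the known cells sum to 339, so (3,1) = 71.

71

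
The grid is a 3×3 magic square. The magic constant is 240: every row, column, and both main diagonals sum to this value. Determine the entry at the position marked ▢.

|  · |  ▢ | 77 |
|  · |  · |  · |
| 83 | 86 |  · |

Row 3 must total 240; the given cells sum to 169, so (3,3) = 71.
The remaining cell in column 3 is (2,3) = 240 − 148 = 92.
Using anti-diagonal: 77 + 83 + ? → (2,2) = 240 − 160 = 80.
The remaining cell in row 2 is (2,1) = 240 − 172 = 68.
The remaining cell in column 1 is (1,1) = 240 − 151 = 89.
Column 2: 80 + 86 + ? = 240, so (1,2) = 74.

74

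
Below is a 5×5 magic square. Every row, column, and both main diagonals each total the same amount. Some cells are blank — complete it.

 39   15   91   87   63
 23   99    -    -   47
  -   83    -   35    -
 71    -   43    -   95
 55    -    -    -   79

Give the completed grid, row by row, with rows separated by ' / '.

Row 1 is already complete: 39 + 15 + 91 + 87 + 63 = 295, so that is the magic constant.
Column 1 must total 295; the given cells sum to 188, so (3,1) = 107.
From column 5, 295 − (63 + 47 + 95 + 79) gives (3,5) = 11.
Using row 3: 107 + 83 + 35 + 11 + ? → (3,3) = 295 − 236 = 59.
The remaining cell in main diagonal is (4,4) = 295 − 276 = 19.
From row 4, 295 − (71 + 43 + 19 + 95) gives (4,2) = 67.
From column 2, 295 − (15 + 99 + 83 + 67) gives (5,2) = 31.
Anti-diagonal needs 295; the known cells sum to 244, so (2,4) = 51.
From row 2, 295 − (23 + 99 + 51 + 47) gives (2,3) = 75.
Column 3 must total 295; the given cells sum to 268, so (5,3) = 27.
From column 4, 295 − (87 + 51 + 35 + 19) gives (5,4) = 103.

39 15 91 87 63 / 23 99 75 51 47 / 107 83 59 35 11 / 71 67 43 19 95 / 55 31 27 103 79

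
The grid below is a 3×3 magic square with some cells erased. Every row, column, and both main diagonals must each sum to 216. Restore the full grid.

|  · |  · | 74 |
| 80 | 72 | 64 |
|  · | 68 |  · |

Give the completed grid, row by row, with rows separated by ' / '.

Using column 2: 72 + 68 + ? → (1,2) = 216 − 140 = 76.
The remaining cell in column 3 is (3,3) = 216 − 138 = 78.
Main diagonal needs 216; the known cells sum to 150, so (1,1) = 66.
Anti-diagonal: 74 + 72 + ? = 216, so (3,1) = 70.

66 76 74 / 80 72 64 / 70 68 78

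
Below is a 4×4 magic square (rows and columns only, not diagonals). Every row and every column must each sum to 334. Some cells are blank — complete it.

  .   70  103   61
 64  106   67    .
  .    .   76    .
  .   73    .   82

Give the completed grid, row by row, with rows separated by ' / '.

The remaining cell in row 1 is (1,1) = 334 − 234 = 100.
Using row 2: 64 + 106 + 67 + ? → (2,4) = 334 − 237 = 97.
From column 2, 334 − (70 + 106 + 73) gives (3,2) = 85.
Using column 3: 103 + 67 + 76 + ? → (4,3) = 334 − 246 = 88.
Using column 4: 61 + 97 + 82 + ? → (3,4) = 334 − 240 = 94.
Row 3: 85 + 76 + 94 + ? = 334, so (3,1) = 79.
Using row 4: 73 + 88 + 82 + ? → (4,1) = 334 − 243 = 91.

100 70 103 61 / 64 106 67 97 / 79 85 76 94 / 91 73 88 82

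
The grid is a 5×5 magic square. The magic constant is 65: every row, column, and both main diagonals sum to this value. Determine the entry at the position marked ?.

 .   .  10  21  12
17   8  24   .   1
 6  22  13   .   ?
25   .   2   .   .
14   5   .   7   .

20

Row 2 needs 65; the known cells sum to 50, so (2,4) = 15.
Column 1: 17 + 6 + 25 + 14 + ? = 65, so (1,1) = 3.
Column 3: 10 + 24 + 13 + 2 + ? = 65, so (5,3) = 16.
The remaining cell in anti-diagonal is (4,2) = 65 − 54 = 11.
From row 1, 65 − (3 + 10 + 21 + 12) gives (1,2) = 19.
The remaining cell in row 5 is (5,5) = 65 − 42 = 23.
Main diagonal: 3 + 8 + 13 + 23 + ? = 65, so (4,4) = 18.
Row 4: 25 + 11 + 2 + 18 + ? = 65, so (4,5) = 9.
Column 4 needs 65; the known cells sum to 61, so (3,4) = 4.
Column 5 needs 65; the known cells sum to 45, so (3,5) = 20.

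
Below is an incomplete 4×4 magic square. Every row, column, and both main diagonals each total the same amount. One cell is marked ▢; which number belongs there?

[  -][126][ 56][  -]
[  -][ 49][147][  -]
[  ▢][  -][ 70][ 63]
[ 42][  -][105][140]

133

Column 3 is complete and sums to 378; that is the magic constant.
Row 4: 42 + 105 + 140 + ? = 378, so (4,2) = 91.
Column 2 must total 378; the given cells sum to 266, so (3,2) = 112.
Main diagonal needs 378; the known cells sum to 259, so (1,1) = 119.
From anti-diagonal, 378 − (147 + 112 + 42) gives (1,4) = 77.
Row 3 needs 378; the known cells sum to 245, so (3,1) = 133.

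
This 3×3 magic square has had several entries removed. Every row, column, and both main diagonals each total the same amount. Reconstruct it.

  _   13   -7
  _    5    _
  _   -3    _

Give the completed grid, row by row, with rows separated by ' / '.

Column 2 is already complete: 13 + 5 + -3 = 15, so that is the magic constant.
Using row 1: 13 + (-7) + ? → (1,1) = 15 − 6 = 9.
The remaining cell in main diagonal is (3,3) = 15 − 14 = 1.
The remaining cell in anti-diagonal is (3,1) = 15 − (-2) = 17.
Column 1 must total 15; the given cells sum to 26, so (2,1) = -11.
The remaining cell in column 3 is (2,3) = 15 − (-6) = 21.

9 13 -7 / -11 5 21 / 17 -3 1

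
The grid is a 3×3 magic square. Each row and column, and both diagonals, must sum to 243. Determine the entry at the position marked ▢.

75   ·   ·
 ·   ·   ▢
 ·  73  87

77

From row 3, 243 − (73 + 87) gives (3,1) = 83.
Column 1 needs 243; the known cells sum to 158, so (2,1) = 85.
From main diagonal, 243 − (75 + 87) gives (2,2) = 81.
Using anti-diagonal: 81 + 83 + ? → (1,3) = 243 − 164 = 79.
Using row 1: 75 + 79 + ? → (1,2) = 243 − 154 = 89.
Row 2 needs 243; the known cells sum to 166, so (2,3) = 77.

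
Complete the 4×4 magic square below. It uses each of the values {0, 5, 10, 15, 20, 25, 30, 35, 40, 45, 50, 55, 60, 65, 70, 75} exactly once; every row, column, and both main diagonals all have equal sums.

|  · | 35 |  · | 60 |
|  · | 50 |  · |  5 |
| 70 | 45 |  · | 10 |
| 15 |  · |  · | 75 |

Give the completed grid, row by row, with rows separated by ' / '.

0 35 55 60 / 65 50 30 5 / 70 45 25 10 / 15 20 40 75

The 16 entries sum to 600, so each line sums to 600/4 = 150.
From row 3, 150 − (70 + 45 + 10) gives (3,3) = 25.
The remaining cell in column 2 is (4,2) = 150 − 130 = 20.
Main diagonal needs 150; the known cells sum to 150, so (1,1) = 0.
From anti-diagonal, 150 − (60 + 45 + 15) gives (2,3) = 30.
Row 1 needs 150; the known cells sum to 95, so (1,3) = 55.
Row 2 needs 150; the known cells sum to 85, so (2,1) = 65.
From row 4, 150 − (15 + 20 + 75) gives (4,3) = 40.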